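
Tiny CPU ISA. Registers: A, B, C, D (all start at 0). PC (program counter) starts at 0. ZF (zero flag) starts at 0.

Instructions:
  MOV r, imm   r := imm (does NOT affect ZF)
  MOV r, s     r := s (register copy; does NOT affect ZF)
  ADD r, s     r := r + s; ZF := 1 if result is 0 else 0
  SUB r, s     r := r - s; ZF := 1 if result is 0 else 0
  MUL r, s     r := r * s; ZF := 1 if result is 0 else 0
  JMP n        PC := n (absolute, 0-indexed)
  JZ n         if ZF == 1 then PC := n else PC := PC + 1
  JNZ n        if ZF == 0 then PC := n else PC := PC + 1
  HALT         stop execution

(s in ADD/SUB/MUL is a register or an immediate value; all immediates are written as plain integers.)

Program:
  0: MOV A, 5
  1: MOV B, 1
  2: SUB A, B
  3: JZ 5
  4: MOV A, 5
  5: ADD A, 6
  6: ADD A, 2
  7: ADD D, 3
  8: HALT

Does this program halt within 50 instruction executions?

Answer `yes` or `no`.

Answer: yes

Derivation:
Step 1: PC=0 exec 'MOV A, 5'. After: A=5 B=0 C=0 D=0 ZF=0 PC=1
Step 2: PC=1 exec 'MOV B, 1'. After: A=5 B=1 C=0 D=0 ZF=0 PC=2
Step 3: PC=2 exec 'SUB A, B'. After: A=4 B=1 C=0 D=0 ZF=0 PC=3
Step 4: PC=3 exec 'JZ 5'. After: A=4 B=1 C=0 D=0 ZF=0 PC=4
Step 5: PC=4 exec 'MOV A, 5'. After: A=5 B=1 C=0 D=0 ZF=0 PC=5
Step 6: PC=5 exec 'ADD A, 6'. After: A=11 B=1 C=0 D=0 ZF=0 PC=6
Step 7: PC=6 exec 'ADD A, 2'. After: A=13 B=1 C=0 D=0 ZF=0 PC=7
Step 8: PC=7 exec 'ADD D, 3'. After: A=13 B=1 C=0 D=3 ZF=0 PC=8
Step 9: PC=8 exec 'HALT'. After: A=13 B=1 C=0 D=3 ZF=0 PC=8 HALTED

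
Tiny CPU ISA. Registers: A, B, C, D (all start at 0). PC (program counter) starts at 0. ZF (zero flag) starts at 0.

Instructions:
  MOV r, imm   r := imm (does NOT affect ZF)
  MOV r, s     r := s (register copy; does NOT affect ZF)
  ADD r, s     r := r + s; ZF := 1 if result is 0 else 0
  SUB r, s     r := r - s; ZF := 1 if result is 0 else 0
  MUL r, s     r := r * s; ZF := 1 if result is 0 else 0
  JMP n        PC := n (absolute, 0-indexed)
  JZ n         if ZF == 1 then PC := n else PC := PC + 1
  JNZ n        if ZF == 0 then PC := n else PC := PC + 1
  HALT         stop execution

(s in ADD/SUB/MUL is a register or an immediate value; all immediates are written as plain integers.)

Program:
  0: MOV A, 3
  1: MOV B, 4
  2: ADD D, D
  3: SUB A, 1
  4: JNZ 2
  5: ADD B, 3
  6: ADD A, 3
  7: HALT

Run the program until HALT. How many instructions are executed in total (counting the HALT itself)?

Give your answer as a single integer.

Answer: 14

Derivation:
Step 1: PC=0 exec 'MOV A, 3'. After: A=3 B=0 C=0 D=0 ZF=0 PC=1
Step 2: PC=1 exec 'MOV B, 4'. After: A=3 B=4 C=0 D=0 ZF=0 PC=2
Step 3: PC=2 exec 'ADD D, D'. After: A=3 B=4 C=0 D=0 ZF=1 PC=3
Step 4: PC=3 exec 'SUB A, 1'. After: A=2 B=4 C=0 D=0 ZF=0 PC=4
Step 5: PC=4 exec 'JNZ 2'. After: A=2 B=4 C=0 D=0 ZF=0 PC=2
Step 6: PC=2 exec 'ADD D, D'. After: A=2 B=4 C=0 D=0 ZF=1 PC=3
Step 7: PC=3 exec 'SUB A, 1'. After: A=1 B=4 C=0 D=0 ZF=0 PC=4
Step 8: PC=4 exec 'JNZ 2'. After: A=1 B=4 C=0 D=0 ZF=0 PC=2
Step 9: PC=2 exec 'ADD D, D'. After: A=1 B=4 C=0 D=0 ZF=1 PC=3
Step 10: PC=3 exec 'SUB A, 1'. After: A=0 B=4 C=0 D=0 ZF=1 PC=4
Step 11: PC=4 exec 'JNZ 2'. After: A=0 B=4 C=0 D=0 ZF=1 PC=5
Step 12: PC=5 exec 'ADD B, 3'. After: A=0 B=7 C=0 D=0 ZF=0 PC=6
Step 13: PC=6 exec 'ADD A, 3'. After: A=3 B=7 C=0 D=0 ZF=0 PC=7
Step 14: PC=7 exec 'HALT'. After: A=3 B=7 C=0 D=0 ZF=0 PC=7 HALTED
Total instructions executed: 14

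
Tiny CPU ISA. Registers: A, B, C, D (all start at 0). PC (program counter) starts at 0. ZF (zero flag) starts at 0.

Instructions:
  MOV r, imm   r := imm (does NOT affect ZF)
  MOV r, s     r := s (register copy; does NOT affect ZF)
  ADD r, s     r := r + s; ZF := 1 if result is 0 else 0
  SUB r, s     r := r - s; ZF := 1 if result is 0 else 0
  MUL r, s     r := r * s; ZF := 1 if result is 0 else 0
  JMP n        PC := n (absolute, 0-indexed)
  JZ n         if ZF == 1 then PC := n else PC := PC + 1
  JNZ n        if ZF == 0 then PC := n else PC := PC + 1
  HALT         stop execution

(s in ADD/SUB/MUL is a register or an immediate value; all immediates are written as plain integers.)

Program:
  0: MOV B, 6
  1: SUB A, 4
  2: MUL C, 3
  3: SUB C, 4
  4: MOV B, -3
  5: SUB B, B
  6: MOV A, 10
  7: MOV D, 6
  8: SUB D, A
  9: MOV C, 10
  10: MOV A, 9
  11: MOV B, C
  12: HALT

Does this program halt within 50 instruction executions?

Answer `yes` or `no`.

Answer: yes

Derivation:
Step 1: PC=0 exec 'MOV B, 6'. After: A=0 B=6 C=0 D=0 ZF=0 PC=1
Step 2: PC=1 exec 'SUB A, 4'. After: A=-4 B=6 C=0 D=0 ZF=0 PC=2
Step 3: PC=2 exec 'MUL C, 3'. After: A=-4 B=6 C=0 D=0 ZF=1 PC=3
Step 4: PC=3 exec 'SUB C, 4'. After: A=-4 B=6 C=-4 D=0 ZF=0 PC=4
Step 5: PC=4 exec 'MOV B, -3'. After: A=-4 B=-3 C=-4 D=0 ZF=0 PC=5
Step 6: PC=5 exec 'SUB B, B'. After: A=-4 B=0 C=-4 D=0 ZF=1 PC=6
Step 7: PC=6 exec 'MOV A, 10'. After: A=10 B=0 C=-4 D=0 ZF=1 PC=7
Step 8: PC=7 exec 'MOV D, 6'. After: A=10 B=0 C=-4 D=6 ZF=1 PC=8
Step 9: PC=8 exec 'SUB D, A'. After: A=10 B=0 C=-4 D=-4 ZF=0 PC=9
Step 10: PC=9 exec 'MOV C, 10'. After: A=10 B=0 C=10 D=-4 ZF=0 PC=10
Step 11: PC=10 exec 'MOV A, 9'. After: A=9 B=0 C=10 D=-4 ZF=0 PC=11
Step 12: PC=11 exec 'MOV B, C'. After: A=9 B=10 C=10 D=-4 ZF=0 PC=12
Step 13: PC=12 exec 'HALT'. After: A=9 B=10 C=10 D=-4 ZF=0 PC=12 HALTED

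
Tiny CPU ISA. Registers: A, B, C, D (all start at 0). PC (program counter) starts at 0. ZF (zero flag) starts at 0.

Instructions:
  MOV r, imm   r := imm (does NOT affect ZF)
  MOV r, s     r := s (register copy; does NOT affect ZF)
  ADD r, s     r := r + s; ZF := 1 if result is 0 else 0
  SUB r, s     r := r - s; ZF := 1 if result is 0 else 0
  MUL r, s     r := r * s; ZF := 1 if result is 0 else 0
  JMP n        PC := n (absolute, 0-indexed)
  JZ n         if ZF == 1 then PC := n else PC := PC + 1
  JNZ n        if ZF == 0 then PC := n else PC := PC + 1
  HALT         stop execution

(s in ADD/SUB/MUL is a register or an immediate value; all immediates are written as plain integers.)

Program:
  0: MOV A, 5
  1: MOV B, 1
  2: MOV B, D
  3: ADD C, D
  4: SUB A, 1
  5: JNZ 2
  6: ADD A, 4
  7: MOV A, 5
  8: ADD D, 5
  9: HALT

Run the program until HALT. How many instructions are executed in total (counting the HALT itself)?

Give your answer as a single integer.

Step 1: PC=0 exec 'MOV A, 5'. After: A=5 B=0 C=0 D=0 ZF=0 PC=1
Step 2: PC=1 exec 'MOV B, 1'. After: A=5 B=1 C=0 D=0 ZF=0 PC=2
Step 3: PC=2 exec 'MOV B, D'. After: A=5 B=0 C=0 D=0 ZF=0 PC=3
Step 4: PC=3 exec 'ADD C, D'. After: A=5 B=0 C=0 D=0 ZF=1 PC=4
Step 5: PC=4 exec 'SUB A, 1'. After: A=4 B=0 C=0 D=0 ZF=0 PC=5
Step 6: PC=5 exec 'JNZ 2'. After: A=4 B=0 C=0 D=0 ZF=0 PC=2
Step 7: PC=2 exec 'MOV B, D'. After: A=4 B=0 C=0 D=0 ZF=0 PC=3
Step 8: PC=3 exec 'ADD C, D'. After: A=4 B=0 C=0 D=0 ZF=1 PC=4
Step 9: PC=4 exec 'SUB A, 1'. After: A=3 B=0 C=0 D=0 ZF=0 PC=5
Step 10: PC=5 exec 'JNZ 2'. After: A=3 B=0 C=0 D=0 ZF=0 PC=2
Step 11: PC=2 exec 'MOV B, D'. After: A=3 B=0 C=0 D=0 ZF=0 PC=3
Step 12: PC=3 exec 'ADD C, D'. After: A=3 B=0 C=0 D=0 ZF=1 PC=4
Step 13: PC=4 exec 'SUB A, 1'. After: A=2 B=0 C=0 D=0 ZF=0 PC=5
Step 14: PC=5 exec 'JNZ 2'. After: A=2 B=0 C=0 D=0 ZF=0 PC=2
Step 15: PC=2 exec 'MOV B, D'. After: A=2 B=0 C=0 D=0 ZF=0 PC=3
Step 16: PC=3 exec 'ADD C, D'. After: A=2 B=0 C=0 D=0 ZF=1 PC=4
Step 17: PC=4 exec 'SUB A, 1'. After: A=1 B=0 C=0 D=0 ZF=0 PC=5
Step 18: PC=5 exec 'JNZ 2'. After: A=1 B=0 C=0 D=0 ZF=0 PC=2
Step 19: PC=2 exec 'MOV B, D'. After: A=1 B=0 C=0 D=0 ZF=0 PC=3
Step 20: PC=3 exec 'ADD C, D'. After: A=1 B=0 C=0 D=0 ZF=1 PC=4
Step 21: PC=4 exec 'SUB A, 1'. After: A=0 B=0 C=0 D=0 ZF=1 PC=5
Step 22: PC=5 exec 'JNZ 2'. After: A=0 B=0 C=0 D=0 ZF=1 PC=6
Step 23: PC=6 exec 'ADD A, 4'. After: A=4 B=0 C=0 D=0 ZF=0 PC=7
Step 24: PC=7 exec 'MOV A, 5'. After: A=5 B=0 C=0 D=0 ZF=0 PC=8
Step 25: PC=8 exec 'ADD D, 5'. After: A=5 B=0 C=0 D=5 ZF=0 PC=9
Step 26: PC=9 exec 'HALT'. After: A=5 B=0 C=0 D=5 ZF=0 PC=9 HALTED
Total instructions executed: 26

Answer: 26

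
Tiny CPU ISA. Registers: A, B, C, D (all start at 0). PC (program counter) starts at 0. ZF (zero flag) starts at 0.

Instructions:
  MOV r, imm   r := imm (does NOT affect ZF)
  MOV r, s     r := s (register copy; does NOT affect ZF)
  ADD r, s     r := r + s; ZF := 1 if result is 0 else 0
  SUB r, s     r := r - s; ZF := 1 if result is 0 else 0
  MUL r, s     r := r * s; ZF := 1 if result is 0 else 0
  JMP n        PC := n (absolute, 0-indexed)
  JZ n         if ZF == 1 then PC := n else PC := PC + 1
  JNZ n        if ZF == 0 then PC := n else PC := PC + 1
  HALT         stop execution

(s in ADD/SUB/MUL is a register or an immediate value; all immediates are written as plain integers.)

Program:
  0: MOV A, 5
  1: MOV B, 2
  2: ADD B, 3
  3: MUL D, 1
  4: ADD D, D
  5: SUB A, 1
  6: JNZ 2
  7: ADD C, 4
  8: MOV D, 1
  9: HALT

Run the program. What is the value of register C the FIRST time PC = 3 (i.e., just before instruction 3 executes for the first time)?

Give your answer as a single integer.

Step 1: PC=0 exec 'MOV A, 5'. After: A=5 B=0 C=0 D=0 ZF=0 PC=1
Step 2: PC=1 exec 'MOV B, 2'. After: A=5 B=2 C=0 D=0 ZF=0 PC=2
Step 3: PC=2 exec 'ADD B, 3'. After: A=5 B=5 C=0 D=0 ZF=0 PC=3
First time PC=3: C=0

0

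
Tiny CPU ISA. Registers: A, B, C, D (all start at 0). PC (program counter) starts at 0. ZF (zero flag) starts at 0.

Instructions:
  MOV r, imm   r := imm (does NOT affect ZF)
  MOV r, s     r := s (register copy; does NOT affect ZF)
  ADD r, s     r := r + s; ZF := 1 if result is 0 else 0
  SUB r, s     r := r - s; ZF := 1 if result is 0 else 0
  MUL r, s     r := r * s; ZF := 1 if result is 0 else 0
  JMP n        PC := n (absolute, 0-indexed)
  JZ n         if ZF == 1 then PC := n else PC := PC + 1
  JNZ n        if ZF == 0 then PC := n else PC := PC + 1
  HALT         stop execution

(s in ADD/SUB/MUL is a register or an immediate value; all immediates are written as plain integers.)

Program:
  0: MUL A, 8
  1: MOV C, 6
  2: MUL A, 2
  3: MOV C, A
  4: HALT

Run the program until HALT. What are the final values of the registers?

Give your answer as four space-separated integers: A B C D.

Step 1: PC=0 exec 'MUL A, 8'. After: A=0 B=0 C=0 D=0 ZF=1 PC=1
Step 2: PC=1 exec 'MOV C, 6'. After: A=0 B=0 C=6 D=0 ZF=1 PC=2
Step 3: PC=2 exec 'MUL A, 2'. After: A=0 B=0 C=6 D=0 ZF=1 PC=3
Step 4: PC=3 exec 'MOV C, A'. After: A=0 B=0 C=0 D=0 ZF=1 PC=4
Step 5: PC=4 exec 'HALT'. After: A=0 B=0 C=0 D=0 ZF=1 PC=4 HALTED

Answer: 0 0 0 0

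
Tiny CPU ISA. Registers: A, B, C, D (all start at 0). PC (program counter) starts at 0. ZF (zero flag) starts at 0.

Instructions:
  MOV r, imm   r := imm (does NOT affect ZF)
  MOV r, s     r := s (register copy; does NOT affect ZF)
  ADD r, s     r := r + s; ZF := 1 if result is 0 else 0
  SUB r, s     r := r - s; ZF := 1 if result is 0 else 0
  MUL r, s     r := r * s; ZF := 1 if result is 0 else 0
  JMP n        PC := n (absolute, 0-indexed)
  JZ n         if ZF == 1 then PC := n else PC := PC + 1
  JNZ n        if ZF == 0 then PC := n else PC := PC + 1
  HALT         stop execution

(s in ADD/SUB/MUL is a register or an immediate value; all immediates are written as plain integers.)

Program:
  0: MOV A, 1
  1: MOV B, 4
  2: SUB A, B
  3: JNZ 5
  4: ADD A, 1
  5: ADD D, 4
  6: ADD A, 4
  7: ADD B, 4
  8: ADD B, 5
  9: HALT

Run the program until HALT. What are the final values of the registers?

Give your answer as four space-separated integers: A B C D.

Step 1: PC=0 exec 'MOV A, 1'. After: A=1 B=0 C=0 D=0 ZF=0 PC=1
Step 2: PC=1 exec 'MOV B, 4'. After: A=1 B=4 C=0 D=0 ZF=0 PC=2
Step 3: PC=2 exec 'SUB A, B'. After: A=-3 B=4 C=0 D=0 ZF=0 PC=3
Step 4: PC=3 exec 'JNZ 5'. After: A=-3 B=4 C=0 D=0 ZF=0 PC=5
Step 5: PC=5 exec 'ADD D, 4'. After: A=-3 B=4 C=0 D=4 ZF=0 PC=6
Step 6: PC=6 exec 'ADD A, 4'. After: A=1 B=4 C=0 D=4 ZF=0 PC=7
Step 7: PC=7 exec 'ADD B, 4'. After: A=1 B=8 C=0 D=4 ZF=0 PC=8
Step 8: PC=8 exec 'ADD B, 5'. After: A=1 B=13 C=0 D=4 ZF=0 PC=9
Step 9: PC=9 exec 'HALT'. After: A=1 B=13 C=0 D=4 ZF=0 PC=9 HALTED

Answer: 1 13 0 4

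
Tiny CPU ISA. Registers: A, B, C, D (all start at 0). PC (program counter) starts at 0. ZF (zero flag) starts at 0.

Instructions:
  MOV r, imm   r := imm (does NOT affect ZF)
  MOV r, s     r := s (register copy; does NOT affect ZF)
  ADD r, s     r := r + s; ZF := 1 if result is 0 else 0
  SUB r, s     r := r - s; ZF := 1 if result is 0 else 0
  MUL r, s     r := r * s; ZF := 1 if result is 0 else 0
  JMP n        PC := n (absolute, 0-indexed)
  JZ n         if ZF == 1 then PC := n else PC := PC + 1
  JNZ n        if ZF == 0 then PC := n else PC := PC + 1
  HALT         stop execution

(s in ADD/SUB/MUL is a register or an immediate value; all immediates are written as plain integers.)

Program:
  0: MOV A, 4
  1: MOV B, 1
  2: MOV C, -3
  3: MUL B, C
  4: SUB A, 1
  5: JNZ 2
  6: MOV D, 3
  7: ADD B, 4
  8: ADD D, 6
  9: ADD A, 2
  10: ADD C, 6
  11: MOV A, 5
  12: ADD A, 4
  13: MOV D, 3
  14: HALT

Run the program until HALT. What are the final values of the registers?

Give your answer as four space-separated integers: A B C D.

Answer: 9 85 3 3

Derivation:
Step 1: PC=0 exec 'MOV A, 4'. After: A=4 B=0 C=0 D=0 ZF=0 PC=1
Step 2: PC=1 exec 'MOV B, 1'. After: A=4 B=1 C=0 D=0 ZF=0 PC=2
Step 3: PC=2 exec 'MOV C, -3'. After: A=4 B=1 C=-3 D=0 ZF=0 PC=3
Step 4: PC=3 exec 'MUL B, C'. After: A=4 B=-3 C=-3 D=0 ZF=0 PC=4
Step 5: PC=4 exec 'SUB A, 1'. After: A=3 B=-3 C=-3 D=0 ZF=0 PC=5
Step 6: PC=5 exec 'JNZ 2'. After: A=3 B=-3 C=-3 D=0 ZF=0 PC=2
Step 7: PC=2 exec 'MOV C, -3'. After: A=3 B=-3 C=-3 D=0 ZF=0 PC=3
Step 8: PC=3 exec 'MUL B, C'. After: A=3 B=9 C=-3 D=0 ZF=0 PC=4
Step 9: PC=4 exec 'SUB A, 1'. After: A=2 B=9 C=-3 D=0 ZF=0 PC=5
Step 10: PC=5 exec 'JNZ 2'. After: A=2 B=9 C=-3 D=0 ZF=0 PC=2
Step 11: PC=2 exec 'MOV C, -3'. After: A=2 B=9 C=-3 D=0 ZF=0 PC=3
Step 12: PC=3 exec 'MUL B, C'. After: A=2 B=-27 C=-3 D=0 ZF=0 PC=4
Step 13: PC=4 exec 'SUB A, 1'. After: A=1 B=-27 C=-3 D=0 ZF=0 PC=5
Step 14: PC=5 exec 'JNZ 2'. After: A=1 B=-27 C=-3 D=0 ZF=0 PC=2
Step 15: PC=2 exec 'MOV C, -3'. After: A=1 B=-27 C=-3 D=0 ZF=0 PC=3
Step 16: PC=3 exec 'MUL B, C'. After: A=1 B=81 C=-3 D=0 ZF=0 PC=4
Step 17: PC=4 exec 'SUB A, 1'. After: A=0 B=81 C=-3 D=0 ZF=1 PC=5
Step 18: PC=5 exec 'JNZ 2'. After: A=0 B=81 C=-3 D=0 ZF=1 PC=6
Step 19: PC=6 exec 'MOV D, 3'. After: A=0 B=81 C=-3 D=3 ZF=1 PC=7
Step 20: PC=7 exec 'ADD B, 4'. After: A=0 B=85 C=-3 D=3 ZF=0 PC=8
Step 21: PC=8 exec 'ADD D, 6'. After: A=0 B=85 C=-3 D=9 ZF=0 PC=9
Step 22: PC=9 exec 'ADD A, 2'. After: A=2 B=85 C=-3 D=9 ZF=0 PC=10
Step 23: PC=10 exec 'ADD C, 6'. After: A=2 B=85 C=3 D=9 ZF=0 PC=11
Step 24: PC=11 exec 'MOV A, 5'. After: A=5 B=85 C=3 D=9 ZF=0 PC=12
Step 25: PC=12 exec 'ADD A, 4'. After: A=9 B=85 C=3 D=9 ZF=0 PC=13
Step 26: PC=13 exec 'MOV D, 3'. After: A=9 B=85 C=3 D=3 ZF=0 PC=14
Step 27: PC=14 exec 'HALT'. After: A=9 B=85 C=3 D=3 ZF=0 PC=14 HALTED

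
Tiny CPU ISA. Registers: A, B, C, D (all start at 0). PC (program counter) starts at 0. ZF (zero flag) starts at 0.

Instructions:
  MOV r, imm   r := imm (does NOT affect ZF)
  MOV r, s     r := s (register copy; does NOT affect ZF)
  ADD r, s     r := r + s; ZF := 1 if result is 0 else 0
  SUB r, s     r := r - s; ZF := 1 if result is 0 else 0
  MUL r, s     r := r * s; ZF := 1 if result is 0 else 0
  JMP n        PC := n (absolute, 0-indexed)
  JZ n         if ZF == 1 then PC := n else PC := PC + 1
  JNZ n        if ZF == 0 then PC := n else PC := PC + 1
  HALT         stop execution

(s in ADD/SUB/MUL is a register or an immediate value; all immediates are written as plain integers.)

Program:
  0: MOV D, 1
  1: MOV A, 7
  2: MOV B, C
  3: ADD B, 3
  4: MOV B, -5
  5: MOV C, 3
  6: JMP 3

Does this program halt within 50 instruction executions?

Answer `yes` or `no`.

Answer: no

Derivation:
Step 1: PC=0 exec 'MOV D, 1'. After: A=0 B=0 C=0 D=1 ZF=0 PC=1
Step 2: PC=1 exec 'MOV A, 7'. After: A=7 B=0 C=0 D=1 ZF=0 PC=2
Step 3: PC=2 exec 'MOV B, C'. After: A=7 B=0 C=0 D=1 ZF=0 PC=3
Step 4: PC=3 exec 'ADD B, 3'. After: A=7 B=3 C=0 D=1 ZF=0 PC=4
Step 5: PC=4 exec 'MOV B, -5'. After: A=7 B=-5 C=0 D=1 ZF=0 PC=5
Step 6: PC=5 exec 'MOV C, 3'. After: A=7 B=-5 C=3 D=1 ZF=0 PC=6
Step 7: PC=6 exec 'JMP 3'. After: A=7 B=-5 C=3 D=1 ZF=0 PC=3
Step 8: PC=3 exec 'ADD B, 3'. After: A=7 B=-2 C=3 D=1 ZF=0 PC=4
Step 9: PC=4 exec 'MOV B, -5'. After: A=7 B=-5 C=3 D=1 ZF=0 PC=5
Step 10: PC=5 exec 'MOV C, 3'. After: A=7 B=-5 C=3 D=1 ZF=0 PC=6
State after step 10 equals state after step 6: the program is in a cycle of length 4 and will never halt.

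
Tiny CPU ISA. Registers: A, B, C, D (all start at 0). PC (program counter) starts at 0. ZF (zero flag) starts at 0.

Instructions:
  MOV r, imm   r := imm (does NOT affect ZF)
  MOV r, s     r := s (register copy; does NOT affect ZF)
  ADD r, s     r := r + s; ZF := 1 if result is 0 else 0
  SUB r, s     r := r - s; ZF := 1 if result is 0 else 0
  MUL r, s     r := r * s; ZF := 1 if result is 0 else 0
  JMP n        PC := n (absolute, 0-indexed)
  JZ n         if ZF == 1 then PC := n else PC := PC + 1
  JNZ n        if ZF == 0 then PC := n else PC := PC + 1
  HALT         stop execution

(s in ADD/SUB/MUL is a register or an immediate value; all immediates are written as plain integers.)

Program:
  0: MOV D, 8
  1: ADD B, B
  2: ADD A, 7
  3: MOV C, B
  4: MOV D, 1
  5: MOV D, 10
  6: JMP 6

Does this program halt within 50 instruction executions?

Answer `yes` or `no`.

Answer: no

Derivation:
Step 1: PC=0 exec 'MOV D, 8'. After: A=0 B=0 C=0 D=8 ZF=0 PC=1
Step 2: PC=1 exec 'ADD B, B'. After: A=0 B=0 C=0 D=8 ZF=1 PC=2
Step 3: PC=2 exec 'ADD A, 7'. After: A=7 B=0 C=0 D=8 ZF=0 PC=3
Step 4: PC=3 exec 'MOV C, B'. After: A=7 B=0 C=0 D=8 ZF=0 PC=4
Step 5: PC=4 exec 'MOV D, 1'. After: A=7 B=0 C=0 D=1 ZF=0 PC=5
Step 6: PC=5 exec 'MOV D, 10'. After: A=7 B=0 C=0 D=10 ZF=0 PC=6
Step 7: PC=6 exec 'JMP 6'. After: A=7 B=0 C=0 D=10 ZF=0 PC=6
State after step 7 equals state after step 6: the program is in a cycle of length 1 and will never halt.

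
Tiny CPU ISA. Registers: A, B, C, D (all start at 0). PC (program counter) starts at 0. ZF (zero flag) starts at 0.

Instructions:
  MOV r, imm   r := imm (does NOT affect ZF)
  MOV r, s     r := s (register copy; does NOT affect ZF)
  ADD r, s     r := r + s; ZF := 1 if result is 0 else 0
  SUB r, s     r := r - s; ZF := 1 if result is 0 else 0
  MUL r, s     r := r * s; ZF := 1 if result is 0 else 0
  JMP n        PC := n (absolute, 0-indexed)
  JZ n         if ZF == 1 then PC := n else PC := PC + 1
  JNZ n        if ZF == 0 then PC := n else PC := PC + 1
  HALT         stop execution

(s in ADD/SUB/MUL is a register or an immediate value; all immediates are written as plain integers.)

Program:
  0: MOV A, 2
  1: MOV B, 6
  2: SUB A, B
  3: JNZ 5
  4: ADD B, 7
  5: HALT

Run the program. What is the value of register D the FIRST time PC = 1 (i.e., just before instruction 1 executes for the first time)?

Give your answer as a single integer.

Step 1: PC=0 exec 'MOV A, 2'. After: A=2 B=0 C=0 D=0 ZF=0 PC=1
First time PC=1: D=0

0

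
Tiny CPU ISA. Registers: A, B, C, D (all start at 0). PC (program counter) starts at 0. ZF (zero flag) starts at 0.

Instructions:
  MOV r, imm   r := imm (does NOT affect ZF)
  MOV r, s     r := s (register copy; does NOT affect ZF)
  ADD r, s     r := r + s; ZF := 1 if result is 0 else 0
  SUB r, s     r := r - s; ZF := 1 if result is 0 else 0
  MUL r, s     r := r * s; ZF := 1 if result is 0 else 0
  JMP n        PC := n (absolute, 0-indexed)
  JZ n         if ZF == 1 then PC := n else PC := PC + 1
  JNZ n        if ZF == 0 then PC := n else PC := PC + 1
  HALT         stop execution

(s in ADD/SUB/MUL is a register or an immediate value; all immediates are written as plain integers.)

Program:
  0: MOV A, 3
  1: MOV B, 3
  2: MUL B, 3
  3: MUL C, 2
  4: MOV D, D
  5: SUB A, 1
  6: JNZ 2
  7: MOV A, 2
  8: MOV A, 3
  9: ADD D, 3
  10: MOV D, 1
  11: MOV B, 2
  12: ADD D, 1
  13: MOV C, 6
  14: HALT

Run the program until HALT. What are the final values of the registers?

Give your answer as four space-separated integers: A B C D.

Step 1: PC=0 exec 'MOV A, 3'. After: A=3 B=0 C=0 D=0 ZF=0 PC=1
Step 2: PC=1 exec 'MOV B, 3'. After: A=3 B=3 C=0 D=0 ZF=0 PC=2
Step 3: PC=2 exec 'MUL B, 3'. After: A=3 B=9 C=0 D=0 ZF=0 PC=3
Step 4: PC=3 exec 'MUL C, 2'. After: A=3 B=9 C=0 D=0 ZF=1 PC=4
Step 5: PC=4 exec 'MOV D, D'. After: A=3 B=9 C=0 D=0 ZF=1 PC=5
Step 6: PC=5 exec 'SUB A, 1'. After: A=2 B=9 C=0 D=0 ZF=0 PC=6
Step 7: PC=6 exec 'JNZ 2'. After: A=2 B=9 C=0 D=0 ZF=0 PC=2
Step 8: PC=2 exec 'MUL B, 3'. After: A=2 B=27 C=0 D=0 ZF=0 PC=3
Step 9: PC=3 exec 'MUL C, 2'. After: A=2 B=27 C=0 D=0 ZF=1 PC=4
Step 10: PC=4 exec 'MOV D, D'. After: A=2 B=27 C=0 D=0 ZF=1 PC=5
Step 11: PC=5 exec 'SUB A, 1'. After: A=1 B=27 C=0 D=0 ZF=0 PC=6
Step 12: PC=6 exec 'JNZ 2'. After: A=1 B=27 C=0 D=0 ZF=0 PC=2
Step 13: PC=2 exec 'MUL B, 3'. After: A=1 B=81 C=0 D=0 ZF=0 PC=3
Step 14: PC=3 exec 'MUL C, 2'. After: A=1 B=81 C=0 D=0 ZF=1 PC=4
Step 15: PC=4 exec 'MOV D, D'. After: A=1 B=81 C=0 D=0 ZF=1 PC=5
Step 16: PC=5 exec 'SUB A, 1'. After: A=0 B=81 C=0 D=0 ZF=1 PC=6
Step 17: PC=6 exec 'JNZ 2'. After: A=0 B=81 C=0 D=0 ZF=1 PC=7
Step 18: PC=7 exec 'MOV A, 2'. After: A=2 B=81 C=0 D=0 ZF=1 PC=8
Step 19: PC=8 exec 'MOV A, 3'. After: A=3 B=81 C=0 D=0 ZF=1 PC=9
Step 20: PC=9 exec 'ADD D, 3'. After: A=3 B=81 C=0 D=3 ZF=0 PC=10
Step 21: PC=10 exec 'MOV D, 1'. After: A=3 B=81 C=0 D=1 ZF=0 PC=11
Step 22: PC=11 exec 'MOV B, 2'. After: A=3 B=2 C=0 D=1 ZF=0 PC=12
Step 23: PC=12 exec 'ADD D, 1'. After: A=3 B=2 C=0 D=2 ZF=0 PC=13
Step 24: PC=13 exec 'MOV C, 6'. After: A=3 B=2 C=6 D=2 ZF=0 PC=14
Step 25: PC=14 exec 'HALT'. After: A=3 B=2 C=6 D=2 ZF=0 PC=14 HALTED

Answer: 3 2 6 2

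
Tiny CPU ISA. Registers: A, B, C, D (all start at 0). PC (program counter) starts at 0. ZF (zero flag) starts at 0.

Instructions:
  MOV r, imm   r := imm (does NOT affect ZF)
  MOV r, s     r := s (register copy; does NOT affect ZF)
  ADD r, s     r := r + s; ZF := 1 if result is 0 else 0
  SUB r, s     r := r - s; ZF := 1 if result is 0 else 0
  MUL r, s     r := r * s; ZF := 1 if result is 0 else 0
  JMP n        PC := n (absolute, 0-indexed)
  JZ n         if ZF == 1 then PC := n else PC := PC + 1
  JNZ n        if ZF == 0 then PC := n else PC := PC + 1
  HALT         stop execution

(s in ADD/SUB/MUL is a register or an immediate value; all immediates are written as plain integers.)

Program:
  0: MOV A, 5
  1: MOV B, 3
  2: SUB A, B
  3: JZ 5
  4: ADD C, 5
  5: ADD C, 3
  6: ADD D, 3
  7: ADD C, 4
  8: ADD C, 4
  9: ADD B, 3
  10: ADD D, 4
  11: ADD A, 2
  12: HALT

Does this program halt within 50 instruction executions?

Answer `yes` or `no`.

Answer: yes

Derivation:
Step 1: PC=0 exec 'MOV A, 5'. After: A=5 B=0 C=0 D=0 ZF=0 PC=1
Step 2: PC=1 exec 'MOV B, 3'. After: A=5 B=3 C=0 D=0 ZF=0 PC=2
Step 3: PC=2 exec 'SUB A, B'. After: A=2 B=3 C=0 D=0 ZF=0 PC=3
Step 4: PC=3 exec 'JZ 5'. After: A=2 B=3 C=0 D=0 ZF=0 PC=4
Step 5: PC=4 exec 'ADD C, 5'. After: A=2 B=3 C=5 D=0 ZF=0 PC=5
Step 6: PC=5 exec 'ADD C, 3'. After: A=2 B=3 C=8 D=0 ZF=0 PC=6
Step 7: PC=6 exec 'ADD D, 3'. After: A=2 B=3 C=8 D=3 ZF=0 PC=7
Step 8: PC=7 exec 'ADD C, 4'. After: A=2 B=3 C=12 D=3 ZF=0 PC=8
Step 9: PC=8 exec 'ADD C, 4'. After: A=2 B=3 C=16 D=3 ZF=0 PC=9
Step 10: PC=9 exec 'ADD B, 3'. After: A=2 B=6 C=16 D=3 ZF=0 PC=10
Step 11: PC=10 exec 'ADD D, 4'. After: A=2 B=6 C=16 D=7 ZF=0 PC=11
Step 12: PC=11 exec 'ADD A, 2'. After: A=4 B=6 C=16 D=7 ZF=0 PC=12
Step 13: PC=12 exec 'HALT'. After: A=4 B=6 C=16 D=7 ZF=0 PC=12 HALTED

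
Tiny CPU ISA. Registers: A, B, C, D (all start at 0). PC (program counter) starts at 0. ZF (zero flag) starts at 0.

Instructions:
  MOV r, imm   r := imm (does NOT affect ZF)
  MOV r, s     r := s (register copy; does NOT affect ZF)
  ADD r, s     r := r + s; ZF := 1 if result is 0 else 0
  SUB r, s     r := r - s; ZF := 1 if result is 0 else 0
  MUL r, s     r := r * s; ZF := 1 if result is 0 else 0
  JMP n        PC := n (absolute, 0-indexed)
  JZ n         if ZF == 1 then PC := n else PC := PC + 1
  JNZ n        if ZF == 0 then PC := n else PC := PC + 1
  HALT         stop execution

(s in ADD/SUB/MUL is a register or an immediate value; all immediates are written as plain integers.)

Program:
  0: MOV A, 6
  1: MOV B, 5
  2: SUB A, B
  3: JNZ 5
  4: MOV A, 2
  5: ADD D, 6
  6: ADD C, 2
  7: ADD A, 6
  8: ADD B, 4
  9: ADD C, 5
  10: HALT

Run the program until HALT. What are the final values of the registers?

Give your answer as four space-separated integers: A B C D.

Answer: 7 9 7 6

Derivation:
Step 1: PC=0 exec 'MOV A, 6'. After: A=6 B=0 C=0 D=0 ZF=0 PC=1
Step 2: PC=1 exec 'MOV B, 5'. After: A=6 B=5 C=0 D=0 ZF=0 PC=2
Step 3: PC=2 exec 'SUB A, B'. After: A=1 B=5 C=0 D=0 ZF=0 PC=3
Step 4: PC=3 exec 'JNZ 5'. After: A=1 B=5 C=0 D=0 ZF=0 PC=5
Step 5: PC=5 exec 'ADD D, 6'. After: A=1 B=5 C=0 D=6 ZF=0 PC=6
Step 6: PC=6 exec 'ADD C, 2'. After: A=1 B=5 C=2 D=6 ZF=0 PC=7
Step 7: PC=7 exec 'ADD A, 6'. After: A=7 B=5 C=2 D=6 ZF=0 PC=8
Step 8: PC=8 exec 'ADD B, 4'. After: A=7 B=9 C=2 D=6 ZF=0 PC=9
Step 9: PC=9 exec 'ADD C, 5'. After: A=7 B=9 C=7 D=6 ZF=0 PC=10
Step 10: PC=10 exec 'HALT'. After: A=7 B=9 C=7 D=6 ZF=0 PC=10 HALTED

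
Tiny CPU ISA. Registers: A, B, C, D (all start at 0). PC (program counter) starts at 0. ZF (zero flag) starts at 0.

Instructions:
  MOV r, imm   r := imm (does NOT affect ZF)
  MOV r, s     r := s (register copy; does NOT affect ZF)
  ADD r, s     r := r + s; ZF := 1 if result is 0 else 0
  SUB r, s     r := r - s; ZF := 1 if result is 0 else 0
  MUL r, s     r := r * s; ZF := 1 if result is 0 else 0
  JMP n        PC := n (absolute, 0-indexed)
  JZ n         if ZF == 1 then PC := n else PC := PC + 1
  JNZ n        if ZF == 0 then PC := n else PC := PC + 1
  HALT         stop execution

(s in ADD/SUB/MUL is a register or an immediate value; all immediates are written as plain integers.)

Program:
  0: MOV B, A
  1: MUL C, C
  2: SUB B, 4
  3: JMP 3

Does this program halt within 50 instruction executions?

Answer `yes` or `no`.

Step 1: PC=0 exec 'MOV B, A'. After: A=0 B=0 C=0 D=0 ZF=0 PC=1
Step 2: PC=1 exec 'MUL C, C'. After: A=0 B=0 C=0 D=0 ZF=1 PC=2
Step 3: PC=2 exec 'SUB B, 4'. After: A=0 B=-4 C=0 D=0 ZF=0 PC=3
Step 4: PC=3 exec 'JMP 3'. After: A=0 B=-4 C=0 D=0 ZF=0 PC=3
State after step 4 equals state after step 3: the program is in a cycle of length 1 and will never halt.

Answer: no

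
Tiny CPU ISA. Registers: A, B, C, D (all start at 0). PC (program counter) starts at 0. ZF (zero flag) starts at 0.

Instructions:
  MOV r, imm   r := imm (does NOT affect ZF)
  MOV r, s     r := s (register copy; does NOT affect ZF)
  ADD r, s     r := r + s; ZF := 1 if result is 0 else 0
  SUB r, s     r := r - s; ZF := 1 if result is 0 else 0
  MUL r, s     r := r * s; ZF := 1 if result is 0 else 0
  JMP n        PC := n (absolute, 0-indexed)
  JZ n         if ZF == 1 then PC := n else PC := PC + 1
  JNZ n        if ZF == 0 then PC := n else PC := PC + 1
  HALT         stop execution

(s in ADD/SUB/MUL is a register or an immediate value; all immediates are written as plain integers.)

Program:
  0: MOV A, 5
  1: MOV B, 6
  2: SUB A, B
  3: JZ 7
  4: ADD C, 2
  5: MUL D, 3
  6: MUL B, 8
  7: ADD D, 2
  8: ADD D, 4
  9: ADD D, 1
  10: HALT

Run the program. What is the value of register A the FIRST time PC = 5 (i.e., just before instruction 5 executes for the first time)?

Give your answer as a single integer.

Step 1: PC=0 exec 'MOV A, 5'. After: A=5 B=0 C=0 D=0 ZF=0 PC=1
Step 2: PC=1 exec 'MOV B, 6'. After: A=5 B=6 C=0 D=0 ZF=0 PC=2
Step 3: PC=2 exec 'SUB A, B'. After: A=-1 B=6 C=0 D=0 ZF=0 PC=3
Step 4: PC=3 exec 'JZ 7'. After: A=-1 B=6 C=0 D=0 ZF=0 PC=4
Step 5: PC=4 exec 'ADD C, 2'. After: A=-1 B=6 C=2 D=0 ZF=0 PC=5
First time PC=5: A=-1

-1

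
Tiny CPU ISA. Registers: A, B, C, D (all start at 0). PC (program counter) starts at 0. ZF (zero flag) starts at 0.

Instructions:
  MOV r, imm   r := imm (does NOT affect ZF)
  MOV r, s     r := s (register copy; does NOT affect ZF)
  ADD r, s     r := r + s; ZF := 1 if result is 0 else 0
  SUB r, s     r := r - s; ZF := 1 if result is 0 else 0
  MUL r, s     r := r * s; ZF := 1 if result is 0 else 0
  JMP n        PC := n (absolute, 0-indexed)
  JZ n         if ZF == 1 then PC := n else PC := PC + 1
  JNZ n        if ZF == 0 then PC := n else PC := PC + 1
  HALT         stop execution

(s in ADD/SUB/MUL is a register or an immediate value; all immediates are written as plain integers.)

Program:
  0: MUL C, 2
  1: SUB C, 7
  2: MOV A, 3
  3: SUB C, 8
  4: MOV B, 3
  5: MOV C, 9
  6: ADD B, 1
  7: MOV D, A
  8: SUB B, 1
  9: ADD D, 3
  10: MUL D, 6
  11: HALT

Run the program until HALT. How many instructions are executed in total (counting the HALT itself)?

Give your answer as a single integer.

Answer: 12

Derivation:
Step 1: PC=0 exec 'MUL C, 2'. After: A=0 B=0 C=0 D=0 ZF=1 PC=1
Step 2: PC=1 exec 'SUB C, 7'. After: A=0 B=0 C=-7 D=0 ZF=0 PC=2
Step 3: PC=2 exec 'MOV A, 3'. After: A=3 B=0 C=-7 D=0 ZF=0 PC=3
Step 4: PC=3 exec 'SUB C, 8'. After: A=3 B=0 C=-15 D=0 ZF=0 PC=4
Step 5: PC=4 exec 'MOV B, 3'. After: A=3 B=3 C=-15 D=0 ZF=0 PC=5
Step 6: PC=5 exec 'MOV C, 9'. After: A=3 B=3 C=9 D=0 ZF=0 PC=6
Step 7: PC=6 exec 'ADD B, 1'. After: A=3 B=4 C=9 D=0 ZF=0 PC=7
Step 8: PC=7 exec 'MOV D, A'. After: A=3 B=4 C=9 D=3 ZF=0 PC=8
Step 9: PC=8 exec 'SUB B, 1'. After: A=3 B=3 C=9 D=3 ZF=0 PC=9
Step 10: PC=9 exec 'ADD D, 3'. After: A=3 B=3 C=9 D=6 ZF=0 PC=10
Step 11: PC=10 exec 'MUL D, 6'. After: A=3 B=3 C=9 D=36 ZF=0 PC=11
Step 12: PC=11 exec 'HALT'. After: A=3 B=3 C=9 D=36 ZF=0 PC=11 HALTED
Total instructions executed: 12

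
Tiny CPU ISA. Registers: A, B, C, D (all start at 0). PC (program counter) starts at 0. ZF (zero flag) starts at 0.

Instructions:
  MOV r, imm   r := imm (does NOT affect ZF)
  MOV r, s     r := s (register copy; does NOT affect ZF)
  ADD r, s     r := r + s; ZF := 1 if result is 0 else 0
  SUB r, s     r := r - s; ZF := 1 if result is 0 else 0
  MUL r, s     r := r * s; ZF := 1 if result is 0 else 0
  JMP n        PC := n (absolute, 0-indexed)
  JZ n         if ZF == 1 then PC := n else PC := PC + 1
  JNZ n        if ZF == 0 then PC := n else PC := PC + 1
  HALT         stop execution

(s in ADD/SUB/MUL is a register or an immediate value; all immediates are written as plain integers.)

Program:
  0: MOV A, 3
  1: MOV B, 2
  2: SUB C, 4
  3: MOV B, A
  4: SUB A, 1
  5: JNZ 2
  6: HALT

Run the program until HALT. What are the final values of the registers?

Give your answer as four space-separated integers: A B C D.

Answer: 0 1 -12 0

Derivation:
Step 1: PC=0 exec 'MOV A, 3'. After: A=3 B=0 C=0 D=0 ZF=0 PC=1
Step 2: PC=1 exec 'MOV B, 2'. After: A=3 B=2 C=0 D=0 ZF=0 PC=2
Step 3: PC=2 exec 'SUB C, 4'. After: A=3 B=2 C=-4 D=0 ZF=0 PC=3
Step 4: PC=3 exec 'MOV B, A'. After: A=3 B=3 C=-4 D=0 ZF=0 PC=4
Step 5: PC=4 exec 'SUB A, 1'. After: A=2 B=3 C=-4 D=0 ZF=0 PC=5
Step 6: PC=5 exec 'JNZ 2'. After: A=2 B=3 C=-4 D=0 ZF=0 PC=2
Step 7: PC=2 exec 'SUB C, 4'. After: A=2 B=3 C=-8 D=0 ZF=0 PC=3
Step 8: PC=3 exec 'MOV B, A'. After: A=2 B=2 C=-8 D=0 ZF=0 PC=4
Step 9: PC=4 exec 'SUB A, 1'. After: A=1 B=2 C=-8 D=0 ZF=0 PC=5
Step 10: PC=5 exec 'JNZ 2'. After: A=1 B=2 C=-8 D=0 ZF=0 PC=2
Step 11: PC=2 exec 'SUB C, 4'. After: A=1 B=2 C=-12 D=0 ZF=0 PC=3
Step 12: PC=3 exec 'MOV B, A'. After: A=1 B=1 C=-12 D=0 ZF=0 PC=4
Step 13: PC=4 exec 'SUB A, 1'. After: A=0 B=1 C=-12 D=0 ZF=1 PC=5
Step 14: PC=5 exec 'JNZ 2'. After: A=0 B=1 C=-12 D=0 ZF=1 PC=6
Step 15: PC=6 exec 'HALT'. After: A=0 B=1 C=-12 D=0 ZF=1 PC=6 HALTED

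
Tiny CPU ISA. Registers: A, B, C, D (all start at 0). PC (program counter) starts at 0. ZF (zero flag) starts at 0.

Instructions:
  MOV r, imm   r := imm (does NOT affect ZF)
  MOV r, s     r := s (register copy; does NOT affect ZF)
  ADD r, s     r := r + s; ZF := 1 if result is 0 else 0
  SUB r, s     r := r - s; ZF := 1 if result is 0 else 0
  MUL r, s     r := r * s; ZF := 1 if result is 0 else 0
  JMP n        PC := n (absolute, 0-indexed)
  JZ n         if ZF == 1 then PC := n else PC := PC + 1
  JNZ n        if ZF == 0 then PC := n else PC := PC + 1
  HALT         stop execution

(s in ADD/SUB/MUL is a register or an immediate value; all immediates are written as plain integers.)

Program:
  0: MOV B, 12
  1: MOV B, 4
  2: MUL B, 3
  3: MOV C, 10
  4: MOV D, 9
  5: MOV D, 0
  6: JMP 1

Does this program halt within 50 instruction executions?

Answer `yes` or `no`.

Step 1: PC=0 exec 'MOV B, 12'. After: A=0 B=12 C=0 D=0 ZF=0 PC=1
Step 2: PC=1 exec 'MOV B, 4'. After: A=0 B=4 C=0 D=0 ZF=0 PC=2
Step 3: PC=2 exec 'MUL B, 3'. After: A=0 B=12 C=0 D=0 ZF=0 PC=3
Step 4: PC=3 exec 'MOV C, 10'. After: A=0 B=12 C=10 D=0 ZF=0 PC=4
Step 5: PC=4 exec 'MOV D, 9'. After: A=0 B=12 C=10 D=9 ZF=0 PC=5
Step 6: PC=5 exec 'MOV D, 0'. After: A=0 B=12 C=10 D=0 ZF=0 PC=6
Step 7: PC=6 exec 'JMP 1'. After: A=0 B=12 C=10 D=0 ZF=0 PC=1
Step 8: PC=1 exec 'MOV B, 4'. After: A=0 B=4 C=10 D=0 ZF=0 PC=2
Step 9: PC=2 exec 'MUL B, 3'. After: A=0 B=12 C=10 D=0 ZF=0 PC=3
Step 10: PC=3 exec 'MOV C, 10'. After: A=0 B=12 C=10 D=0 ZF=0 PC=4
State after step 10 equals state after step 4: the program is in a cycle of length 6 and will never halt.

Answer: no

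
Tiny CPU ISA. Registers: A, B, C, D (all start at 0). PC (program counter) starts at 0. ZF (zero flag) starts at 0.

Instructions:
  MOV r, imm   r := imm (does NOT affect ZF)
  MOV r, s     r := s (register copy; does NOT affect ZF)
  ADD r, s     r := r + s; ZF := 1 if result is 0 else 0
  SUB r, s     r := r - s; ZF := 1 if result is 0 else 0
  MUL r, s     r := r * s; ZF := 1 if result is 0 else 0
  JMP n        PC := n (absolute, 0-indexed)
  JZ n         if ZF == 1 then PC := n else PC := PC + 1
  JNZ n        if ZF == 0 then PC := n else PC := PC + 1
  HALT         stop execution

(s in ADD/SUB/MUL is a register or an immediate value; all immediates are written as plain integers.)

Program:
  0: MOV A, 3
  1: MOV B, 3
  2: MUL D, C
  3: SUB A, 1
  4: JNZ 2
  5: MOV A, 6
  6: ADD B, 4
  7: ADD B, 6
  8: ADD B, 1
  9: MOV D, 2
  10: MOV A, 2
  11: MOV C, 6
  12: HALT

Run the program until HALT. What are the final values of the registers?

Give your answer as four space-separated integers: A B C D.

Answer: 2 14 6 2

Derivation:
Step 1: PC=0 exec 'MOV A, 3'. After: A=3 B=0 C=0 D=0 ZF=0 PC=1
Step 2: PC=1 exec 'MOV B, 3'. After: A=3 B=3 C=0 D=0 ZF=0 PC=2
Step 3: PC=2 exec 'MUL D, C'. After: A=3 B=3 C=0 D=0 ZF=1 PC=3
Step 4: PC=3 exec 'SUB A, 1'. After: A=2 B=3 C=0 D=0 ZF=0 PC=4
Step 5: PC=4 exec 'JNZ 2'. After: A=2 B=3 C=0 D=0 ZF=0 PC=2
Step 6: PC=2 exec 'MUL D, C'. After: A=2 B=3 C=0 D=0 ZF=1 PC=3
Step 7: PC=3 exec 'SUB A, 1'. After: A=1 B=3 C=0 D=0 ZF=0 PC=4
Step 8: PC=4 exec 'JNZ 2'. After: A=1 B=3 C=0 D=0 ZF=0 PC=2
Step 9: PC=2 exec 'MUL D, C'. After: A=1 B=3 C=0 D=0 ZF=1 PC=3
Step 10: PC=3 exec 'SUB A, 1'. After: A=0 B=3 C=0 D=0 ZF=1 PC=4
Step 11: PC=4 exec 'JNZ 2'. After: A=0 B=3 C=0 D=0 ZF=1 PC=5
Step 12: PC=5 exec 'MOV A, 6'. After: A=6 B=3 C=0 D=0 ZF=1 PC=6
Step 13: PC=6 exec 'ADD B, 4'. After: A=6 B=7 C=0 D=0 ZF=0 PC=7
Step 14: PC=7 exec 'ADD B, 6'. After: A=6 B=13 C=0 D=0 ZF=0 PC=8
Step 15: PC=8 exec 'ADD B, 1'. After: A=6 B=14 C=0 D=0 ZF=0 PC=9
Step 16: PC=9 exec 'MOV D, 2'. After: A=6 B=14 C=0 D=2 ZF=0 PC=10
Step 17: PC=10 exec 'MOV A, 2'. After: A=2 B=14 C=0 D=2 ZF=0 PC=11
Step 18: PC=11 exec 'MOV C, 6'. After: A=2 B=14 C=6 D=2 ZF=0 PC=12
Step 19: PC=12 exec 'HALT'. After: A=2 B=14 C=6 D=2 ZF=0 PC=12 HALTED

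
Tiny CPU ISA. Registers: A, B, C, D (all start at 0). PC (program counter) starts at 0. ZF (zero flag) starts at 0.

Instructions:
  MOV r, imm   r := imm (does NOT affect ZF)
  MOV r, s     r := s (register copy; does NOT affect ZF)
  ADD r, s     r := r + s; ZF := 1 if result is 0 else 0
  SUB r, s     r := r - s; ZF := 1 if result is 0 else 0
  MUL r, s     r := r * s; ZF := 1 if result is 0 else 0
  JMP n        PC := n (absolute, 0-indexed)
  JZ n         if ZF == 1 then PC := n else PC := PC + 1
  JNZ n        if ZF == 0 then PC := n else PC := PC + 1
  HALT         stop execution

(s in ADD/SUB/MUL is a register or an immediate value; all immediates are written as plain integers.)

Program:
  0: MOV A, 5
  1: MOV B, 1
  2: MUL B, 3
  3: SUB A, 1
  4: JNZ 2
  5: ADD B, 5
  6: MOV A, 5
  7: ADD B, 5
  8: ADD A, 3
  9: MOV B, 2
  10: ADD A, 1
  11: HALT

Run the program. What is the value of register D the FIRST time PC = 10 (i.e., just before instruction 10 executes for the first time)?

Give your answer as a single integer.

Step 1: PC=0 exec 'MOV A, 5'. After: A=5 B=0 C=0 D=0 ZF=0 PC=1
Step 2: PC=1 exec 'MOV B, 1'. After: A=5 B=1 C=0 D=0 ZF=0 PC=2
Step 3: PC=2 exec 'MUL B, 3'. After: A=5 B=3 C=0 D=0 ZF=0 PC=3
Step 4: PC=3 exec 'SUB A, 1'. After: A=4 B=3 C=0 D=0 ZF=0 PC=4
Step 5: PC=4 exec 'JNZ 2'. After: A=4 B=3 C=0 D=0 ZF=0 PC=2
Step 6: PC=2 exec 'MUL B, 3'. After: A=4 B=9 C=0 D=0 ZF=0 PC=3
Step 7: PC=3 exec 'SUB A, 1'. After: A=3 B=9 C=0 D=0 ZF=0 PC=4
Step 8: PC=4 exec 'JNZ 2'. After: A=3 B=9 C=0 D=0 ZF=0 PC=2
Step 9: PC=2 exec 'MUL B, 3'. After: A=3 B=27 C=0 D=0 ZF=0 PC=3
Step 10: PC=3 exec 'SUB A, 1'. After: A=2 B=27 C=0 D=0 ZF=0 PC=4
Step 11: PC=4 exec 'JNZ 2'. After: A=2 B=27 C=0 D=0 ZF=0 PC=2
Step 12: PC=2 exec 'MUL B, 3'. After: A=2 B=81 C=0 D=0 ZF=0 PC=3
Step 13: PC=3 exec 'SUB A, 1'. After: A=1 B=81 C=0 D=0 ZF=0 PC=4
Step 14: PC=4 exec 'JNZ 2'. After: A=1 B=81 C=0 D=0 ZF=0 PC=2
Step 15: PC=2 exec 'MUL B, 3'. After: A=1 B=243 C=0 D=0 ZF=0 PC=3
Step 16: PC=3 exec 'SUB A, 1'. After: A=0 B=243 C=0 D=0 ZF=1 PC=4
Step 17: PC=4 exec 'JNZ 2'. After: A=0 B=243 C=0 D=0 ZF=1 PC=5
Step 18: PC=5 exec 'ADD B, 5'. After: A=0 B=248 C=0 D=0 ZF=0 PC=6
Step 19: PC=6 exec 'MOV A, 5'. After: A=5 B=248 C=0 D=0 ZF=0 PC=7
Step 20: PC=7 exec 'ADD B, 5'. After: A=5 B=253 C=0 D=0 ZF=0 PC=8
Step 21: PC=8 exec 'ADD A, 3'. After: A=8 B=253 C=0 D=0 ZF=0 PC=9
Step 22: PC=9 exec 'MOV B, 2'. After: A=8 B=2 C=0 D=0 ZF=0 PC=10
First time PC=10: D=0

0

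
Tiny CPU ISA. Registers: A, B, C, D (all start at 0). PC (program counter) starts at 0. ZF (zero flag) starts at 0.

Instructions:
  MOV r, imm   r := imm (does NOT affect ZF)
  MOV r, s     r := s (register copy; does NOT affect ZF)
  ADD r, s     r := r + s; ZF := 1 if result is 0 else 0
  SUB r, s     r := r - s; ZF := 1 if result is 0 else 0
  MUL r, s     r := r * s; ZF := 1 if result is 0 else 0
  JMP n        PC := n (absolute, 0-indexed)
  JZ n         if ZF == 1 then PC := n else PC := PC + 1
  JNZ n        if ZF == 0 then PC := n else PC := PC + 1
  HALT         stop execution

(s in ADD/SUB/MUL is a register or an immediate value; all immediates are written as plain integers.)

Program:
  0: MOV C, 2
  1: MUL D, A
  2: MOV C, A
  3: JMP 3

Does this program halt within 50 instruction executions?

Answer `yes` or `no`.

Answer: no

Derivation:
Step 1: PC=0 exec 'MOV C, 2'. After: A=0 B=0 C=2 D=0 ZF=0 PC=1
Step 2: PC=1 exec 'MUL D, A'. After: A=0 B=0 C=2 D=0 ZF=1 PC=2
Step 3: PC=2 exec 'MOV C, A'. After: A=0 B=0 C=0 D=0 ZF=1 PC=3
Step 4: PC=3 exec 'JMP 3'. After: A=0 B=0 C=0 D=0 ZF=1 PC=3
State after step 4 equals state after step 3: the program is in a cycle of length 1 and will never halt.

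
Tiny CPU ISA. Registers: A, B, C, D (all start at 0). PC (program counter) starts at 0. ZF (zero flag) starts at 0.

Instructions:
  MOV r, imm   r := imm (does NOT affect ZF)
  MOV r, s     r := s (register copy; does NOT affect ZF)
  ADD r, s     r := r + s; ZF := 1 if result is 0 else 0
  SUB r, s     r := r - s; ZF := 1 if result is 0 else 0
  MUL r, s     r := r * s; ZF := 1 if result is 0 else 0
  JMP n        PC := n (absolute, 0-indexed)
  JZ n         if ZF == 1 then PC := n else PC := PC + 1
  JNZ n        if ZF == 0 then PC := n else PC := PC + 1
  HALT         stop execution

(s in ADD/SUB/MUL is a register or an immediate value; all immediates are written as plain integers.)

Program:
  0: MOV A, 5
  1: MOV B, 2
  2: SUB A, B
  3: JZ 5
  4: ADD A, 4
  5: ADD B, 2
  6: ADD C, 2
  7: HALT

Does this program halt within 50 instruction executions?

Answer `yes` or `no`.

Answer: yes

Derivation:
Step 1: PC=0 exec 'MOV A, 5'. After: A=5 B=0 C=0 D=0 ZF=0 PC=1
Step 2: PC=1 exec 'MOV B, 2'. After: A=5 B=2 C=0 D=0 ZF=0 PC=2
Step 3: PC=2 exec 'SUB A, B'. After: A=3 B=2 C=0 D=0 ZF=0 PC=3
Step 4: PC=3 exec 'JZ 5'. After: A=3 B=2 C=0 D=0 ZF=0 PC=4
Step 5: PC=4 exec 'ADD A, 4'. After: A=7 B=2 C=0 D=0 ZF=0 PC=5
Step 6: PC=5 exec 'ADD B, 2'. After: A=7 B=4 C=0 D=0 ZF=0 PC=6
Step 7: PC=6 exec 'ADD C, 2'. After: A=7 B=4 C=2 D=0 ZF=0 PC=7
Step 8: PC=7 exec 'HALT'. After: A=7 B=4 C=2 D=0 ZF=0 PC=7 HALTED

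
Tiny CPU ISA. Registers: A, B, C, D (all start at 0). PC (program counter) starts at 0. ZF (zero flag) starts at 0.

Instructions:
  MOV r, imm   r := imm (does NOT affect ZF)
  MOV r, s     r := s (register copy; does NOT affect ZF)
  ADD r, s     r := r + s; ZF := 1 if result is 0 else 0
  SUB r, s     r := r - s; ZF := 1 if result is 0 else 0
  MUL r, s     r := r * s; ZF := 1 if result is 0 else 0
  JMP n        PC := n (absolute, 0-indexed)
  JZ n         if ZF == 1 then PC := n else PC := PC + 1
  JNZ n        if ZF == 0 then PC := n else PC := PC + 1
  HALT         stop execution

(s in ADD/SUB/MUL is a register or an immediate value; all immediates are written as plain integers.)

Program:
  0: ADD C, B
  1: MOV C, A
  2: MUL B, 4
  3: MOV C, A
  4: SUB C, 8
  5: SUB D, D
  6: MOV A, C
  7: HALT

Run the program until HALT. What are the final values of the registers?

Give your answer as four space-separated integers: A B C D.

Step 1: PC=0 exec 'ADD C, B'. After: A=0 B=0 C=0 D=0 ZF=1 PC=1
Step 2: PC=1 exec 'MOV C, A'. After: A=0 B=0 C=0 D=0 ZF=1 PC=2
Step 3: PC=2 exec 'MUL B, 4'. After: A=0 B=0 C=0 D=0 ZF=1 PC=3
Step 4: PC=3 exec 'MOV C, A'. After: A=0 B=0 C=0 D=0 ZF=1 PC=4
Step 5: PC=4 exec 'SUB C, 8'. After: A=0 B=0 C=-8 D=0 ZF=0 PC=5
Step 6: PC=5 exec 'SUB D, D'. After: A=0 B=0 C=-8 D=0 ZF=1 PC=6
Step 7: PC=6 exec 'MOV A, C'. After: A=-8 B=0 C=-8 D=0 ZF=1 PC=7
Step 8: PC=7 exec 'HALT'. After: A=-8 B=0 C=-8 D=0 ZF=1 PC=7 HALTED

Answer: -8 0 -8 0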